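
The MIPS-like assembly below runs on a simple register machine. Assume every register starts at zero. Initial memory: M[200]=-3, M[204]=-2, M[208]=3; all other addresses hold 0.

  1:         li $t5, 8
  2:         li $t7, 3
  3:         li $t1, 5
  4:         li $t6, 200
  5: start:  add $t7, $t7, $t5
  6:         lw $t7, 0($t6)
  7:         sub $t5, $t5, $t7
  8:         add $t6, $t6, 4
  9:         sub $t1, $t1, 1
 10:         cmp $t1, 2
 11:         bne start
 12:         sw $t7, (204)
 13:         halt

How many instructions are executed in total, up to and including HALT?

27

$t5=8
$t7=3
$t1=5
$t6=200
$t7=3+8=11
$t7=M[200]=-3
$t5=8-(-3)=11
$t6=200+4=204
$t1=5-1=4
cmp $t1, 2  (cmp 4,2)
bne start: taken
$t7=(-3)+11=8
$t7=M[204]=-2
$t5=11-(-2)=13
$t6=204+4=208
$t1=4-1=3
cmp $t1, 2  (cmp 3,2)
bne start: taken
$t7=(-2)+13=11
$t7=M[208]=3
$t5=13-3=10
$t6=208+4=212
$t1=3-1=2
cmp $t1, 2  (cmp 2,2)
bne start: not taken
sw $t7, (204) → M[204]=3
halt.
Total executed instructions: 27.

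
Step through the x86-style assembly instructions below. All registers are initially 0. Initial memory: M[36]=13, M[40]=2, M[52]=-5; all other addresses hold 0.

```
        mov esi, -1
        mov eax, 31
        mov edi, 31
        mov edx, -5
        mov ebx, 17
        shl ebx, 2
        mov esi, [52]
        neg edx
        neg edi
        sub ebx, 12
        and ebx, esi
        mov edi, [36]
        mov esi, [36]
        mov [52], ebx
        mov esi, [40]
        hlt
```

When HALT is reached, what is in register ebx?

56

after mov esi, -1: esi=-1
after mov eax, 31: eax=31
after mov edi, 31: edi=31
after mov edx, -5: edx=-5
after mov ebx, 17: ebx=17
after shl ebx, 2: ebx=17<<2=68
after mov esi, [52]: esi=M[52]=-5
after neg edx: edx=-(-5)=5
after neg edi: edi=-(31)=-31
after sub ebx, 12: ebx=68-12=56
after and ebx, esi: ebx=56&(-5)=56
after mov edi, [36]: edi=M[36]=13
after mov esi, [36]: esi=M[36]=13
mov [52], ebx → M[52]=56
after mov esi, [40]: esi=M[40]=2
halt.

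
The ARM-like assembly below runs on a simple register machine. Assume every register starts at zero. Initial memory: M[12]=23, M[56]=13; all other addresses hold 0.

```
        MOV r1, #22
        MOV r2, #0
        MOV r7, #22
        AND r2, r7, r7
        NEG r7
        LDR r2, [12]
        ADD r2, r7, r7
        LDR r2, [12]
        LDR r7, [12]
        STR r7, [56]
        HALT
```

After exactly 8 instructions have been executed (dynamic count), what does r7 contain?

r1=22
r2=0
r7=22
r2=22&22=22
r7=-(22)=-22
r2=M[12]=23
r2=(-22)+(-22)=-44
r2=M[12]=23
After step 8: r7 = -22.

-22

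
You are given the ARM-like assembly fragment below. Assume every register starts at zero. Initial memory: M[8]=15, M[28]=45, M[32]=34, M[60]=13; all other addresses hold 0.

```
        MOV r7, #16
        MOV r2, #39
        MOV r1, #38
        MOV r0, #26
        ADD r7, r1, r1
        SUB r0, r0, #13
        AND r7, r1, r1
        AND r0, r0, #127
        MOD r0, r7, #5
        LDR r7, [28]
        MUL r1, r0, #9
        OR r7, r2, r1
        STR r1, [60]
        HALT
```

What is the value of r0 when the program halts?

r7=16
r2=39
r1=38
r0=26
r7=38+38=76
r0=26-13=13
r7=38&38=38
r0=13&127=13
r0=38%5=3
r7=M[28]=45
r1=3*9=27
r7=39|27=63
STR r1, [60] → M[60]=27
halt.

3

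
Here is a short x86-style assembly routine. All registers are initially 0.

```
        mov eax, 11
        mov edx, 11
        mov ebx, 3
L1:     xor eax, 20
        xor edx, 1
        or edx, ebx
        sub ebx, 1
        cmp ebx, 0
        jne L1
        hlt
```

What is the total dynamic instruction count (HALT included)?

22

after mov eax, 11: eax=11
after mov edx, 11: edx=11
after mov ebx, 3: ebx=3
after xor eax, 20: eax=11^20=31
after xor edx, 1: edx=11^1=10
after or edx, ebx: edx=10|3=11
after sub ebx, 1: ebx=3-1=2
cmp ebx, 0  (cmp 2,0)
jne L1: taken
after xor eax, 20: eax=31^20=11
after xor edx, 1: edx=11^1=10
after or edx, ebx: edx=10|2=10
after sub ebx, 1: ebx=2-1=1
cmp ebx, 0  (cmp 1,0)
jne L1: taken
after xor eax, 20: eax=11^20=31
after xor edx, 1: edx=10^1=11
after or edx, ebx: edx=11|1=11
after sub ebx, 1: ebx=1-1=0
cmp ebx, 0  (cmp 0,0)
jne L1: not taken
halt.
Total executed instructions: 22.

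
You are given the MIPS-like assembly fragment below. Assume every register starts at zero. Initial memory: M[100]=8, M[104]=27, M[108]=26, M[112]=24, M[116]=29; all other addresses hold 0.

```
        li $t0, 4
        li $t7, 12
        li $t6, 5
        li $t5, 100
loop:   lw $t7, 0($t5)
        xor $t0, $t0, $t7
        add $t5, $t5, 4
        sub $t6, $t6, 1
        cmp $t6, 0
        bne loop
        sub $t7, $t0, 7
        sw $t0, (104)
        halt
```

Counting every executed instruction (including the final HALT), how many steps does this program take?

$t0=4
$t7=12
$t6=5
$t5=100
$t7=M[100]=8
$t0=4^8=12
$t5=100+4=104
$t6=5-1=4
cmp $t6, 0  (cmp 4,0)
bne loop: taken
$t7=M[104]=27
$t0=12^27=23
$t5=104+4=108
$t6=4-1=3
cmp $t6, 0  (cmp 3,0)
bne loop: taken
$t7=M[108]=26
$t0=23^26=13
$t5=108+4=112
$t6=3-1=2
cmp $t6, 0  (cmp 2,0)
bne loop: taken
$t7=M[112]=24
$t0=13^24=21
$t5=112+4=116
$t6=2-1=1
cmp $t6, 0  (cmp 1,0)
bne loop: taken
$t7=M[116]=29
$t0=21^29=8
$t5=116+4=120
$t6=1-1=0
cmp $t6, 0  (cmp 0,0)
bne loop: not taken
$t7=8-7=1
sw $t0, (104) → M[104]=8
halt.
Total executed instructions: 37.

37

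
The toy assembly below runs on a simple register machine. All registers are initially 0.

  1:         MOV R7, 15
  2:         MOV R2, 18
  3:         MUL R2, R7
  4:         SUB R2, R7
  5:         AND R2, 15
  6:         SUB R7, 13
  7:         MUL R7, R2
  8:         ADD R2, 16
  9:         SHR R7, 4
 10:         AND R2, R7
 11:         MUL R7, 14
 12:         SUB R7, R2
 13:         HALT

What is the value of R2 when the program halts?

1

MOV R7, 15 → R7=15
MOV R2, 18 → R2=18
MUL R2, R7 → R2=18*15=270
SUB R2, R7 → R2=270-15=255
AND R2, 15 → R2=255&15=15
SUB R7, 13 → R7=15-13=2
MUL R7, R2 → R7=2*15=30
ADD R2, 16 → R2=15+16=31
SHR R7, 4 → R7=30>>4=1
AND R2, R7 → R2=31&1=1
MUL R7, 14 → R7=1*14=14
SUB R7, R2 → R7=14-1=13
halt.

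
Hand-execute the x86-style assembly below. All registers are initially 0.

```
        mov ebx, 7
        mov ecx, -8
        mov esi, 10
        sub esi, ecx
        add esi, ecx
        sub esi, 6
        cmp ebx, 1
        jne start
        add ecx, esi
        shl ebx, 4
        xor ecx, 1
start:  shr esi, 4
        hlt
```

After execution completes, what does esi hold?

after mov ebx, 7: ebx=7
after mov ecx, -8: ecx=-8
after mov esi, 10: esi=10
after sub esi, ecx: esi=10-(-8)=18
after add esi, ecx: esi=18+(-8)=10
after sub esi, 6: esi=10-6=4
cmp ebx, 1  (cmp 7,1)
jne start: taken
after shr esi, 4: esi=4>>4=0
halt.

0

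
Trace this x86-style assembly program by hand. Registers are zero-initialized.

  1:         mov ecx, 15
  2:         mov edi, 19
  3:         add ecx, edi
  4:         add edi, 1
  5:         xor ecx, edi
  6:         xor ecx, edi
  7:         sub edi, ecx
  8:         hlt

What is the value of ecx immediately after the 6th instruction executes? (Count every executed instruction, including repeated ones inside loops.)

34

mov ecx, 15 → ecx=15
mov edi, 19 → edi=19
add ecx, edi → ecx=15+19=34
add edi, 1 → edi=19+1=20
xor ecx, edi → ecx=34^20=54
xor ecx, edi → ecx=54^20=34
After step 6: ecx = 34.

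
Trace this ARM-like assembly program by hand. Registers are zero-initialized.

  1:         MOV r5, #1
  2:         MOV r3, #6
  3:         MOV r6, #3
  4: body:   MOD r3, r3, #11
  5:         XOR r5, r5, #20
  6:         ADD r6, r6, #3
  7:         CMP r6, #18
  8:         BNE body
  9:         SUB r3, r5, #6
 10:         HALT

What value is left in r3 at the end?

MOV r5, #1 → r5=1
MOV r3, #6 → r3=6
MOV r6, #3 → r6=3
MOD r3, r3, #11 → r3=6%11=6
XOR r5, r5, #20 → r5=1^20=21
ADD r6, r6, #3 → r6=3+3=6
CMP r6, #18  (cmp 6,18)
BNE body: taken
MOD r3, r3, #11 → r3=6%11=6
XOR r5, r5, #20 → r5=21^20=1
ADD r6, r6, #3 → r6=6+3=9
CMP r6, #18  (cmp 9,18)
BNE body: taken
MOD r3, r3, #11 → r3=6%11=6
XOR r5, r5, #20 → r5=1^20=21
ADD r6, r6, #3 → r6=9+3=12
CMP r6, #18  (cmp 12,18)
BNE body: taken
MOD r3, r3, #11 → r3=6%11=6
XOR r5, r5, #20 → r5=21^20=1
ADD r6, r6, #3 → r6=12+3=15
CMP r6, #18  (cmp 15,18)
BNE body: taken
MOD r3, r3, #11 → r3=6%11=6
XOR r5, r5, #20 → r5=1^20=21
ADD r6, r6, #3 → r6=15+3=18
CMP r6, #18  (cmp 18,18)
BNE body: not taken
SUB r3, r5, #6 → r3=21-6=15
halt.

15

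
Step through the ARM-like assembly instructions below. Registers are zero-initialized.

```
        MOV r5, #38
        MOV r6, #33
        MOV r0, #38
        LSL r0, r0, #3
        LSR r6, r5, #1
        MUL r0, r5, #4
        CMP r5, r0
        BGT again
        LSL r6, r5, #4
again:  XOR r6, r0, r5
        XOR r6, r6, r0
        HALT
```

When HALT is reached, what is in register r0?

r5=38
r6=33
r0=38
r0=38<<3=304
r6=38>>1=19
r0=38*4=152
CMP r5, r0  (cmp 38,152)
BGT again: not taken
r6=38<<4=608
r6=152^38=190
r6=190^152=38
halt.

152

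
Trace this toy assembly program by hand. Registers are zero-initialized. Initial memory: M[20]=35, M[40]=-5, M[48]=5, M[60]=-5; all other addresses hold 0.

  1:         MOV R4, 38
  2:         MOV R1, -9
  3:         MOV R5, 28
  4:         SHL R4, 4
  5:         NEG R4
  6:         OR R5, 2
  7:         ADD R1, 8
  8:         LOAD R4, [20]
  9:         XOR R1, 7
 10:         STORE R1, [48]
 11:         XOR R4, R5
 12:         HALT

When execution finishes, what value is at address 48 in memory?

-8

MOV R4, 38 → R4=38
MOV R1, -9 → R1=-9
MOV R5, 28 → R5=28
SHL R4, 4 → R4=38<<4=608
NEG R4 → R4=-(608)=-608
OR R5, 2 → R5=28|2=30
ADD R1, 8 → R1=(-9)+8=-1
LOAD R4, [20] → R4=M[20]=35
XOR R1, 7 → R1=(-1)^7=-8
STORE R1, [48] → M[48]=-8
XOR R4, R5 → R4=35^30=61
halt.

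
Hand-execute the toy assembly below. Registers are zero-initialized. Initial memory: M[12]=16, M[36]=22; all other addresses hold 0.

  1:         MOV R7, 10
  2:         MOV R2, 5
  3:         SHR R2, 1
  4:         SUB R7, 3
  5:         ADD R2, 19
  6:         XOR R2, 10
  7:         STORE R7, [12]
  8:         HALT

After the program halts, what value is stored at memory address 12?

7

MOV R7, 10 → R7=10
MOV R2, 5 → R2=5
SHR R2, 1 → R2=5>>1=2
SUB R7, 3 → R7=10-3=7
ADD R2, 19 → R2=2+19=21
XOR R2, 10 → R2=21^10=31
STORE R7, [12] → M[12]=7
halt.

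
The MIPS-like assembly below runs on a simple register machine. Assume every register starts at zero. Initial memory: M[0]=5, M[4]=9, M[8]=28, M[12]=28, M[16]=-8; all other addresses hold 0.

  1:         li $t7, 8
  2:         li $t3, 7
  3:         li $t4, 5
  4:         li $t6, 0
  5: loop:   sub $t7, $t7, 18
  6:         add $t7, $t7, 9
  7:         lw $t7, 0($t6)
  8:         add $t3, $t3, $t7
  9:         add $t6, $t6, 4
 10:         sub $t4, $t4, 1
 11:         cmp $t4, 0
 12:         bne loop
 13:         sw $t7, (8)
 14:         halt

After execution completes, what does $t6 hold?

20

after li $t7, 8: $t7=8
after li $t3, 7: $t3=7
after li $t4, 5: $t4=5
after li $t6, 0: $t6=0
after sub $t7, $t7, 18: $t7=8-18=-10
after add $t7, $t7, 9: $t7=(-10)+9=-1
after lw $t7, 0($t6): $t7=M[0]=5
after add $t3, $t3, $t7: $t3=7+5=12
after add $t6, $t6, 4: $t6=0+4=4
after sub $t4, $t4, 1: $t4=5-1=4
cmp $t4, 0  (cmp 4,0)
bne loop: taken
after sub $t7, $t7, 18: $t7=5-18=-13
after add $t7, $t7, 9: $t7=(-13)+9=-4
after lw $t7, 0($t6): $t7=M[4]=9
after add $t3, $t3, $t7: $t3=12+9=21
after add $t6, $t6, 4: $t6=4+4=8
after sub $t4, $t4, 1: $t4=4-1=3
cmp $t4, 0  (cmp 3,0)
bne loop: taken
after sub $t7, $t7, 18: $t7=9-18=-9
after add $t7, $t7, 9: $t7=(-9)+9=0
after lw $t7, 0($t6): $t7=M[8]=28
after add $t3, $t3, $t7: $t3=21+28=49
after add $t6, $t6, 4: $t6=8+4=12
after sub $t4, $t4, 1: $t4=3-1=2
cmp $t4, 0  (cmp 2,0)
bne loop: taken
after sub $t7, $t7, 18: $t7=28-18=10
after add $t7, $t7, 9: $t7=10+9=19
after lw $t7, 0($t6): $t7=M[12]=28
after add $t3, $t3, $t7: $t3=49+28=77
after add $t6, $t6, 4: $t6=12+4=16
after sub $t4, $t4, 1: $t4=2-1=1
cmp $t4, 0  (cmp 1,0)
bne loop: taken
after sub $t7, $t7, 18: $t7=28-18=10
after add $t7, $t7, 9: $t7=10+9=19
after lw $t7, 0($t6): $t7=M[16]=-8
after add $t3, $t3, $t7: $t3=77+(-8)=69
after add $t6, $t6, 4: $t6=16+4=20
after sub $t4, $t4, 1: $t4=1-1=0
cmp $t4, 0  (cmp 0,0)
bne loop: not taken
sw $t7, (8) → M[8]=-8
halt.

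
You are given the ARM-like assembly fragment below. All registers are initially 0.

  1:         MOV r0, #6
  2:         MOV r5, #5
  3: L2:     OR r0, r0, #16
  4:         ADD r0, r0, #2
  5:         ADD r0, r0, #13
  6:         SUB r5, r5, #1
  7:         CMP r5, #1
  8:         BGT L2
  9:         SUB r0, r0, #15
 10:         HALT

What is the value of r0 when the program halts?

MOV r0, #6 → r0=6
MOV r5, #5 → r5=5
OR r0, r0, #16 → r0=6|16=22
ADD r0, r0, #2 → r0=22+2=24
ADD r0, r0, #13 → r0=24+13=37
SUB r5, r5, #1 → r5=5-1=4
CMP r5, #1  (cmp 4,1)
BGT L2: taken
OR r0, r0, #16 → r0=37|16=53
ADD r0, r0, #2 → r0=53+2=55
ADD r0, r0, #13 → r0=55+13=68
SUB r5, r5, #1 → r5=4-1=3
CMP r5, #1  (cmp 3,1)
BGT L2: taken
OR r0, r0, #16 → r0=68|16=84
ADD r0, r0, #2 → r0=84+2=86
ADD r0, r0, #13 → r0=86+13=99
SUB r5, r5, #1 → r5=3-1=2
CMP r5, #1  (cmp 2,1)
BGT L2: taken
OR r0, r0, #16 → r0=99|16=115
ADD r0, r0, #2 → r0=115+2=117
ADD r0, r0, #13 → r0=117+13=130
SUB r5, r5, #1 → r5=2-1=1
CMP r5, #1  (cmp 1,1)
BGT L2: not taken
SUB r0, r0, #15 → r0=130-15=115
halt.

115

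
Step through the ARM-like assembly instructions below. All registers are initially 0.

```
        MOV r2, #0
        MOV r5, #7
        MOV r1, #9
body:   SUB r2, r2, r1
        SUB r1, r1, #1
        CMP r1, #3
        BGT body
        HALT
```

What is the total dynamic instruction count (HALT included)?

28

after MOV r2, #0: r2=0
after MOV r5, #7: r5=7
after MOV r1, #9: r1=9
after SUB r2, r2, r1: r2=0-9=-9
after SUB r1, r1, #1: r1=9-1=8
CMP r1, #3  (cmp 8,3)
BGT body: taken
after SUB r2, r2, r1: r2=(-9)-8=-17
after SUB r1, r1, #1: r1=8-1=7
CMP r1, #3  (cmp 7,3)
BGT body: taken
after SUB r2, r2, r1: r2=(-17)-7=-24
after SUB r1, r1, #1: r1=7-1=6
CMP r1, #3  (cmp 6,3)
BGT body: taken
after SUB r2, r2, r1: r2=(-24)-6=-30
after SUB r1, r1, #1: r1=6-1=5
CMP r1, #3  (cmp 5,3)
BGT body: taken
after SUB r2, r2, r1: r2=(-30)-5=-35
after SUB r1, r1, #1: r1=5-1=4
CMP r1, #3  (cmp 4,3)
BGT body: taken
after SUB r2, r2, r1: r2=(-35)-4=-39
after SUB r1, r1, #1: r1=4-1=3
CMP r1, #3  (cmp 3,3)
BGT body: not taken
halt.
Total executed instructions: 28.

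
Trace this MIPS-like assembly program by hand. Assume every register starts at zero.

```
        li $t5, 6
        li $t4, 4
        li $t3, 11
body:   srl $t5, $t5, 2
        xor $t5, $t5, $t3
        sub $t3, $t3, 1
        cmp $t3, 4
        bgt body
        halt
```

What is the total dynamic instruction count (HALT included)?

39

li $t5, 6 → $t5=6
li $t4, 4 → $t4=4
li $t3, 11 → $t3=11
srl $t5, $t5, 2 → $t5=6>>2=1
xor $t5, $t5, $t3 → $t5=1^11=10
sub $t3, $t3, 1 → $t3=11-1=10
cmp $t3, 4  (cmp 10,4)
bgt body: taken
srl $t5, $t5, 2 → $t5=10>>2=2
xor $t5, $t5, $t3 → $t5=2^10=8
sub $t3, $t3, 1 → $t3=10-1=9
cmp $t3, 4  (cmp 9,4)
bgt body: taken
srl $t5, $t5, 2 → $t5=8>>2=2
xor $t5, $t5, $t3 → $t5=2^9=11
sub $t3, $t3, 1 → $t3=9-1=8
cmp $t3, 4  (cmp 8,4)
bgt body: taken
srl $t5, $t5, 2 → $t5=11>>2=2
xor $t5, $t5, $t3 → $t5=2^8=10
sub $t3, $t3, 1 → $t3=8-1=7
cmp $t3, 4  (cmp 7,4)
bgt body: taken
srl $t5, $t5, 2 → $t5=10>>2=2
xor $t5, $t5, $t3 → $t5=2^7=5
sub $t3, $t3, 1 → $t3=7-1=6
cmp $t3, 4  (cmp 6,4)
bgt body: taken
srl $t5, $t5, 2 → $t5=5>>2=1
xor $t5, $t5, $t3 → $t5=1^6=7
sub $t3, $t3, 1 → $t3=6-1=5
cmp $t3, 4  (cmp 5,4)
bgt body: taken
srl $t5, $t5, 2 → $t5=7>>2=1
xor $t5, $t5, $t3 → $t5=1^5=4
sub $t3, $t3, 1 → $t3=5-1=4
cmp $t3, 4  (cmp 4,4)
bgt body: not taken
halt.
Total executed instructions: 39.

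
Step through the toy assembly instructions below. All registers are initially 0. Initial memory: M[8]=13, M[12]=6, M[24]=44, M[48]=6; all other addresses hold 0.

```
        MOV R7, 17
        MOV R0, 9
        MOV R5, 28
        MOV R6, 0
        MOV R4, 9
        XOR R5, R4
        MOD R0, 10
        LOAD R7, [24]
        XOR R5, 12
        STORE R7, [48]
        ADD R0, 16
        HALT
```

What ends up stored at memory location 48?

R7=17
R0=9
R5=28
R6=0
R4=9
R5=28^9=21
R0=9%10=9
R7=M[24]=44
R5=21^12=25
STORE R7, [48] → M[48]=44
R0=9+16=25
halt.

44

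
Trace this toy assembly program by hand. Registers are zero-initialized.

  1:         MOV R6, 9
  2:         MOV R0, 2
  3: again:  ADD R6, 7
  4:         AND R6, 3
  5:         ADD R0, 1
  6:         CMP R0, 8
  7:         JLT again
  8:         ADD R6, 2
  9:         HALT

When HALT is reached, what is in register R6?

5

after MOV R6, 9: R6=9
after MOV R0, 2: R0=2
after ADD R6, 7: R6=9+7=16
after AND R6, 3: R6=16&3=0
after ADD R0, 1: R0=2+1=3
CMP R0, 8  (cmp 3,8)
JLT again: taken
after ADD R6, 7: R6=0+7=7
after AND R6, 3: R6=7&3=3
after ADD R0, 1: R0=3+1=4
CMP R0, 8  (cmp 4,8)
JLT again: taken
after ADD R6, 7: R6=3+7=10
after AND R6, 3: R6=10&3=2
after ADD R0, 1: R0=4+1=5
CMP R0, 8  (cmp 5,8)
JLT again: taken
after ADD R6, 7: R6=2+7=9
after AND R6, 3: R6=9&3=1
after ADD R0, 1: R0=5+1=6
CMP R0, 8  (cmp 6,8)
JLT again: taken
after ADD R6, 7: R6=1+7=8
after AND R6, 3: R6=8&3=0
after ADD R0, 1: R0=6+1=7
CMP R0, 8  (cmp 7,8)
JLT again: taken
after ADD R6, 7: R6=0+7=7
after AND R6, 3: R6=7&3=3
after ADD R0, 1: R0=7+1=8
CMP R0, 8  (cmp 8,8)
JLT again: not taken
after ADD R6, 2: R6=3+2=5
halt.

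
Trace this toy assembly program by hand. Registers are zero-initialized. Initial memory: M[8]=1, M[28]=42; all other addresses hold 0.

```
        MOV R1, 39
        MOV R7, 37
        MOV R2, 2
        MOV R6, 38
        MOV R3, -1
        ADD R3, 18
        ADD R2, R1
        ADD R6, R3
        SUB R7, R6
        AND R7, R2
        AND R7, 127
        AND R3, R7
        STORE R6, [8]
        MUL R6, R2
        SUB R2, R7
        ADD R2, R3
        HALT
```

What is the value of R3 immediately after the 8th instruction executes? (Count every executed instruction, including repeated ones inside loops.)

after MOV R1, 39: R1=39
after MOV R7, 37: R7=37
after MOV R2, 2: R2=2
after MOV R6, 38: R6=38
after MOV R3, -1: R3=-1
after ADD R3, 18: R3=(-1)+18=17
after ADD R2, R1: R2=2+39=41
after ADD R6, R3: R6=38+17=55
After step 8: R3 = 17.

17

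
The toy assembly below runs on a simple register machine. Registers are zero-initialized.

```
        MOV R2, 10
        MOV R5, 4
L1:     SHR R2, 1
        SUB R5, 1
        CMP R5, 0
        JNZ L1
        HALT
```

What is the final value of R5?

R2=10
R5=4
R2=10>>1=5
R5=4-1=3
CMP R5, 0  (cmp 3,0)
JNZ L1: taken
R2=5>>1=2
R5=3-1=2
CMP R5, 0  (cmp 2,0)
JNZ L1: taken
R2=2>>1=1
R5=2-1=1
CMP R5, 0  (cmp 1,0)
JNZ L1: taken
R2=1>>1=0
R5=1-1=0
CMP R5, 0  (cmp 0,0)
JNZ L1: not taken
halt.

0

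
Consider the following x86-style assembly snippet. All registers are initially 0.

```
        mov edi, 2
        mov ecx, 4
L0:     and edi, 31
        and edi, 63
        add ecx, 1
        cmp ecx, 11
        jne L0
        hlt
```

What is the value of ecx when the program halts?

edi=2
ecx=4
edi=2&31=2
edi=2&63=2
ecx=4+1=5
cmp ecx, 11  (cmp 5,11)
jne L0: taken
edi=2&31=2
edi=2&63=2
ecx=5+1=6
cmp ecx, 11  (cmp 6,11)
jne L0: taken
edi=2&31=2
edi=2&63=2
ecx=6+1=7
cmp ecx, 11  (cmp 7,11)
jne L0: taken
edi=2&31=2
edi=2&63=2
ecx=7+1=8
cmp ecx, 11  (cmp 8,11)
jne L0: taken
edi=2&31=2
edi=2&63=2
ecx=8+1=9
cmp ecx, 11  (cmp 9,11)
jne L0: taken
edi=2&31=2
edi=2&63=2
ecx=9+1=10
cmp ecx, 11  (cmp 10,11)
jne L0: taken
edi=2&31=2
edi=2&63=2
ecx=10+1=11
cmp ecx, 11  (cmp 11,11)
jne L0: not taken
halt.

11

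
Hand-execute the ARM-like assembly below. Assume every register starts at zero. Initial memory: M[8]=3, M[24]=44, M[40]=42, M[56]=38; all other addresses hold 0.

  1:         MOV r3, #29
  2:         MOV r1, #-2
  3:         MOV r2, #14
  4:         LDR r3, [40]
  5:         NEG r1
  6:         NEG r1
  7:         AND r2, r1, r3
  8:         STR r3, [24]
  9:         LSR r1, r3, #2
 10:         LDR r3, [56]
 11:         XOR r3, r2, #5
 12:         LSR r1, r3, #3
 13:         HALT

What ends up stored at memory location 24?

42

r3=29
r1=-2
r2=14
r3=M[40]=42
r1=-(-2)=2
r1=-(2)=-2
r2=(-2)&42=42
STR r3, [24] → M[24]=42
r1=42>>2=10
r3=M[56]=38
r3=42^5=47
r1=47>>3=5
halt.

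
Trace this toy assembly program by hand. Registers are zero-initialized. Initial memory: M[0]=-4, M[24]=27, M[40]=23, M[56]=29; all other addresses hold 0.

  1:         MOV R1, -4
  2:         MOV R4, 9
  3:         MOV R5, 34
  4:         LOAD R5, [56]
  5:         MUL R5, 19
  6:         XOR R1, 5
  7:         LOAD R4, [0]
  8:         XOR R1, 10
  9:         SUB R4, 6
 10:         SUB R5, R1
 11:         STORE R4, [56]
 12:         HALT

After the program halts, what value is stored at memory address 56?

-10

MOV R1, -4 → R1=-4
MOV R4, 9 → R4=9
MOV R5, 34 → R5=34
LOAD R5, [56] → R5=M[56]=29
MUL R5, 19 → R5=29*19=551
XOR R1, 5 → R1=(-4)^5=-7
LOAD R4, [0] → R4=M[0]=-4
XOR R1, 10 → R1=(-7)^10=-13
SUB R4, 6 → R4=(-4)-6=-10
SUB R5, R1 → R5=551-(-13)=564
STORE R4, [56] → M[56]=-10
halt.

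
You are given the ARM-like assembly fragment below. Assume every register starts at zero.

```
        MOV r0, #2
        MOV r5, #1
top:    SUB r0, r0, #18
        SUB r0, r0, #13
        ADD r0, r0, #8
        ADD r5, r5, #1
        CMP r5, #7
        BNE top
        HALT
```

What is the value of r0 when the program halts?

MOV r0, #2 → r0=2
MOV r5, #1 → r5=1
SUB r0, r0, #18 → r0=2-18=-16
SUB r0, r0, #13 → r0=(-16)-13=-29
ADD r0, r0, #8 → r0=(-29)+8=-21
ADD r5, r5, #1 → r5=1+1=2
CMP r5, #7  (cmp 2,7)
BNE top: taken
SUB r0, r0, #18 → r0=(-21)-18=-39
SUB r0, r0, #13 → r0=(-39)-13=-52
ADD r0, r0, #8 → r0=(-52)+8=-44
ADD r5, r5, #1 → r5=2+1=3
CMP r5, #7  (cmp 3,7)
BNE top: taken
SUB r0, r0, #18 → r0=(-44)-18=-62
SUB r0, r0, #13 → r0=(-62)-13=-75
ADD r0, r0, #8 → r0=(-75)+8=-67
ADD r5, r5, #1 → r5=3+1=4
CMP r5, #7  (cmp 4,7)
BNE top: taken
SUB r0, r0, #18 → r0=(-67)-18=-85
SUB r0, r0, #13 → r0=(-85)-13=-98
ADD r0, r0, #8 → r0=(-98)+8=-90
ADD r5, r5, #1 → r5=4+1=5
CMP r5, #7  (cmp 5,7)
BNE top: taken
SUB r0, r0, #18 → r0=(-90)-18=-108
SUB r0, r0, #13 → r0=(-108)-13=-121
ADD r0, r0, #8 → r0=(-121)+8=-113
ADD r5, r5, #1 → r5=5+1=6
CMP r5, #7  (cmp 6,7)
BNE top: taken
SUB r0, r0, #18 → r0=(-113)-18=-131
SUB r0, r0, #13 → r0=(-131)-13=-144
ADD r0, r0, #8 → r0=(-144)+8=-136
ADD r5, r5, #1 → r5=6+1=7
CMP r5, #7  (cmp 7,7)
BNE top: not taken
halt.

-136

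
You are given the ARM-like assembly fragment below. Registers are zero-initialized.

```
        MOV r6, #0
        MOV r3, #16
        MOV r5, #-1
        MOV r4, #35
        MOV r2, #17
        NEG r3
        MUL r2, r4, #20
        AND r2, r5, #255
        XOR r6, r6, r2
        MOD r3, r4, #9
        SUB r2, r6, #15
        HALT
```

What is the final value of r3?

8

MOV r6, #0 → r6=0
MOV r3, #16 → r3=16
MOV r5, #-1 → r5=-1
MOV r4, #35 → r4=35
MOV r2, #17 → r2=17
NEG r3 → r3=-(16)=-16
MUL r2, r4, #20 → r2=35*20=700
AND r2, r5, #255 → r2=(-1)&255=255
XOR r6, r6, r2 → r6=0^255=255
MOD r3, r4, #9 → r3=35%9=8
SUB r2, r6, #15 → r2=255-15=240
halt.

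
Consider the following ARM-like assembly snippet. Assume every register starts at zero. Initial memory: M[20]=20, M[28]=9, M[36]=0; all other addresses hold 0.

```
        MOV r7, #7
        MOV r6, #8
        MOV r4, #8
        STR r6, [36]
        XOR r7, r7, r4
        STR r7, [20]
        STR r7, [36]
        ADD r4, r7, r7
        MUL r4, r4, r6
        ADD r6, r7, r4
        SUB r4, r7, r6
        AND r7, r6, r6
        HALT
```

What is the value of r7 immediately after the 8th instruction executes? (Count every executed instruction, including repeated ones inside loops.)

15

r7=7
r6=8
r4=8
STR r6, [36] → M[36]=8
r7=7^8=15
STR r7, [20] → M[20]=15
STR r7, [36] → M[36]=15
r4=15+15=30
After step 8: r7 = 15.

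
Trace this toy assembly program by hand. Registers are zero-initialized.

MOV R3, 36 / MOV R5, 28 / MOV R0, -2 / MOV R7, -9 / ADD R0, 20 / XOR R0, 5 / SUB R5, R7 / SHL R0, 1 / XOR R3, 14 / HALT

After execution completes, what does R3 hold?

R3=36
R5=28
R0=-2
R7=-9
R0=(-2)+20=18
R0=18^5=23
R5=28-(-9)=37
R0=23<<1=46
R3=36^14=42
halt.

42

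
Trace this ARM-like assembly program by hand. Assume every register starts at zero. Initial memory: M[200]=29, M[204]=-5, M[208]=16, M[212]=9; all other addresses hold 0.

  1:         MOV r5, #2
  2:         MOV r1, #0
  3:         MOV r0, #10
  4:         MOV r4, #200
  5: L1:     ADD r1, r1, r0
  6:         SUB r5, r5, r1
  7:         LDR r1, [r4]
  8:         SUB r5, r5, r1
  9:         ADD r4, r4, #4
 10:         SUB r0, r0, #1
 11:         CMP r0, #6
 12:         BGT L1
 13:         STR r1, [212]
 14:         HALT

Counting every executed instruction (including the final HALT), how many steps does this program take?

r5=2
r1=0
r0=10
r4=200
r1=0+10=10
r5=2-10=-8
r1=M[200]=29
r5=(-8)-29=-37
r4=200+4=204
r0=10-1=9
CMP r0, #6  (cmp 9,6)
BGT L1: taken
r1=29+9=38
r5=(-37)-38=-75
r1=M[204]=-5
r5=(-75)-(-5)=-70
r4=204+4=208
r0=9-1=8
CMP r0, #6  (cmp 8,6)
BGT L1: taken
r1=(-5)+8=3
r5=(-70)-3=-73
r1=M[208]=16
r5=(-73)-16=-89
r4=208+4=212
r0=8-1=7
CMP r0, #6  (cmp 7,6)
BGT L1: taken
r1=16+7=23
r5=(-89)-23=-112
r1=M[212]=9
r5=(-112)-9=-121
r4=212+4=216
r0=7-1=6
CMP r0, #6  (cmp 6,6)
BGT L1: not taken
STR r1, [212] → M[212]=9
halt.
Total executed instructions: 38.

38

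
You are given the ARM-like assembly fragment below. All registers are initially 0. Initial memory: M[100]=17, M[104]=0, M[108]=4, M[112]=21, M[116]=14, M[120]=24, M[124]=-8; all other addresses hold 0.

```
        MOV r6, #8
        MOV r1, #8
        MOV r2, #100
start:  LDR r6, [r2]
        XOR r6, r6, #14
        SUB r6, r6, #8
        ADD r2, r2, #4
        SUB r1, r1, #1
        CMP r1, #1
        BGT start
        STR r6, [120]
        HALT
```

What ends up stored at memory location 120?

r6=8
r1=8
r2=100
r6=M[100]=17
r6=17^14=31
r6=31-8=23
r2=100+4=104
r1=8-1=7
CMP r1, #1  (cmp 7,1)
BGT start: taken
r6=M[104]=0
r6=0^14=14
r6=14-8=6
r2=104+4=108
r1=7-1=6
CMP r1, #1  (cmp 6,1)
BGT start: taken
r6=M[108]=4
r6=4^14=10
r6=10-8=2
r2=108+4=112
r1=6-1=5
CMP r1, #1  (cmp 5,1)
BGT start: taken
r6=M[112]=21
r6=21^14=27
r6=27-8=19
r2=112+4=116
r1=5-1=4
CMP r1, #1  (cmp 4,1)
BGT start: taken
r6=M[116]=14
r6=14^14=0
r6=0-8=-8
r2=116+4=120
r1=4-1=3
CMP r1, #1  (cmp 3,1)
BGT start: taken
r6=M[120]=24
r6=24^14=22
r6=22-8=14
r2=120+4=124
r1=3-1=2
CMP r1, #1  (cmp 2,1)
BGT start: taken
r6=M[124]=-8
r6=(-8)^14=-10
r6=(-10)-8=-18
r2=124+4=128
r1=2-1=1
CMP r1, #1  (cmp 1,1)
BGT start: not taken
STR r6, [120] → M[120]=-18
halt.

-18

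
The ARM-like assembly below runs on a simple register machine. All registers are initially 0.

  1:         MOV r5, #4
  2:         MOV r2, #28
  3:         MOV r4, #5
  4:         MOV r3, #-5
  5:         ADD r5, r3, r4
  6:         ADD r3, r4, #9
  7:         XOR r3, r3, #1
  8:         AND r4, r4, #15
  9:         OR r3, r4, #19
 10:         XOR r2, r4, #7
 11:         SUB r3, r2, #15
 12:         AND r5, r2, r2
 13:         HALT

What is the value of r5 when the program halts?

2

r5=4
r2=28
r4=5
r3=-5
r5=(-5)+5=0
r3=5+9=14
r3=14^1=15
r4=5&15=5
r3=5|19=23
r2=5^7=2
r3=2-15=-13
r5=2&2=2
halt.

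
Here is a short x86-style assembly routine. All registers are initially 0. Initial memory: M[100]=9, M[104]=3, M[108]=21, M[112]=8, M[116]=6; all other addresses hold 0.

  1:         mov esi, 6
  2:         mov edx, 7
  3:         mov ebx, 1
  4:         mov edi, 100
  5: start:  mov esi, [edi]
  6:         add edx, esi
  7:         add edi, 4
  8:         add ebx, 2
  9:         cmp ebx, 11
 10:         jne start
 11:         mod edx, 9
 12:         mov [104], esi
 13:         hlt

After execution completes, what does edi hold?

120

mov esi, 6 → esi=6
mov edx, 7 → edx=7
mov ebx, 1 → ebx=1
mov edi, 100 → edi=100
mov esi, [edi] → esi=M[100]=9
add edx, esi → edx=7+9=16
add edi, 4 → edi=100+4=104
add ebx, 2 → ebx=1+2=3
cmp ebx, 11  (cmp 3,11)
jne start: taken
mov esi, [edi] → esi=M[104]=3
add edx, esi → edx=16+3=19
add edi, 4 → edi=104+4=108
add ebx, 2 → ebx=3+2=5
cmp ebx, 11  (cmp 5,11)
jne start: taken
mov esi, [edi] → esi=M[108]=21
add edx, esi → edx=19+21=40
add edi, 4 → edi=108+4=112
add ebx, 2 → ebx=5+2=7
cmp ebx, 11  (cmp 7,11)
jne start: taken
mov esi, [edi] → esi=M[112]=8
add edx, esi → edx=40+8=48
add edi, 4 → edi=112+4=116
add ebx, 2 → ebx=7+2=9
cmp ebx, 11  (cmp 9,11)
jne start: taken
mov esi, [edi] → esi=M[116]=6
add edx, esi → edx=48+6=54
add edi, 4 → edi=116+4=120
add ebx, 2 → ebx=9+2=11
cmp ebx, 11  (cmp 11,11)
jne start: not taken
mod edx, 9 → edx=54%9=0
mov [104], esi → M[104]=6
halt.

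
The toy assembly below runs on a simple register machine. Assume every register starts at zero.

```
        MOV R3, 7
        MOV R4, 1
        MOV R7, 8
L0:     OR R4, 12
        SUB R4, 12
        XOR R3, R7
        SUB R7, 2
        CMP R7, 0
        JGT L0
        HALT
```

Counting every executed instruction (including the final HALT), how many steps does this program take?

28

MOV R3, 7 → R3=7
MOV R4, 1 → R4=1
MOV R7, 8 → R7=8
OR R4, 12 → R4=1|12=13
SUB R4, 12 → R4=13-12=1
XOR R3, R7 → R3=7^8=15
SUB R7, 2 → R7=8-2=6
CMP R7, 0  (cmp 6,0)
JGT L0: taken
OR R4, 12 → R4=1|12=13
SUB R4, 12 → R4=13-12=1
XOR R3, R7 → R3=15^6=9
SUB R7, 2 → R7=6-2=4
CMP R7, 0  (cmp 4,0)
JGT L0: taken
OR R4, 12 → R4=1|12=13
SUB R4, 12 → R4=13-12=1
XOR R3, R7 → R3=9^4=13
SUB R7, 2 → R7=4-2=2
CMP R7, 0  (cmp 2,0)
JGT L0: taken
OR R4, 12 → R4=1|12=13
SUB R4, 12 → R4=13-12=1
XOR R3, R7 → R3=13^2=15
SUB R7, 2 → R7=2-2=0
CMP R7, 0  (cmp 0,0)
JGT L0: not taken
halt.
Total executed instructions: 28.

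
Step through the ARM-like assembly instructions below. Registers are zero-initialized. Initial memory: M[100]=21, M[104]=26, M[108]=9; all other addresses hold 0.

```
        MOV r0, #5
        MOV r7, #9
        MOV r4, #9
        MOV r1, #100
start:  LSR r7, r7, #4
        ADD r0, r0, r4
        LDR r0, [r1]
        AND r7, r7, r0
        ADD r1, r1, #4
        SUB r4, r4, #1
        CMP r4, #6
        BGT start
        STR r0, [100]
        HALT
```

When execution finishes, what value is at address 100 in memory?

9

after MOV r0, #5: r0=5
after MOV r7, #9: r7=9
after MOV r4, #9: r4=9
after MOV r1, #100: r1=100
after LSR r7, r7, #4: r7=9>>4=0
after ADD r0, r0, r4: r0=5+9=14
after LDR r0, [r1]: r0=M[100]=21
after AND r7, r7, r0: r7=0&21=0
after ADD r1, r1, #4: r1=100+4=104
after SUB r4, r4, #1: r4=9-1=8
CMP r4, #6  (cmp 8,6)
BGT start: taken
after LSR r7, r7, #4: r7=0>>4=0
after ADD r0, r0, r4: r0=21+8=29
after LDR r0, [r1]: r0=M[104]=26
after AND r7, r7, r0: r7=0&26=0
after ADD r1, r1, #4: r1=104+4=108
after SUB r4, r4, #1: r4=8-1=7
CMP r4, #6  (cmp 7,6)
BGT start: taken
after LSR r7, r7, #4: r7=0>>4=0
after ADD r0, r0, r4: r0=26+7=33
after LDR r0, [r1]: r0=M[108]=9
after AND r7, r7, r0: r7=0&9=0
after ADD r1, r1, #4: r1=108+4=112
after SUB r4, r4, #1: r4=7-1=6
CMP r4, #6  (cmp 6,6)
BGT start: not taken
STR r0, [100] → M[100]=9
halt.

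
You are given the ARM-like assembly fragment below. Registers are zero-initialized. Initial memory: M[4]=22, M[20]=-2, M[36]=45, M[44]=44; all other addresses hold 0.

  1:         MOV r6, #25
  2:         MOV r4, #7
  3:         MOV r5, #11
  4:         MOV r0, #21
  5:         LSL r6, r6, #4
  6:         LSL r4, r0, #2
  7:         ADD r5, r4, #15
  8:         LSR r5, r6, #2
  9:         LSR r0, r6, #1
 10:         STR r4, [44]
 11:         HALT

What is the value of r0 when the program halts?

200

after MOV r6, #25: r6=25
after MOV r4, #7: r4=7
after MOV r5, #11: r5=11
after MOV r0, #21: r0=21
after LSL r6, r6, #4: r6=25<<4=400
after LSL r4, r0, #2: r4=21<<2=84
after ADD r5, r4, #15: r5=84+15=99
after LSR r5, r6, #2: r5=400>>2=100
after LSR r0, r6, #1: r0=400>>1=200
STR r4, [44] → M[44]=84
halt.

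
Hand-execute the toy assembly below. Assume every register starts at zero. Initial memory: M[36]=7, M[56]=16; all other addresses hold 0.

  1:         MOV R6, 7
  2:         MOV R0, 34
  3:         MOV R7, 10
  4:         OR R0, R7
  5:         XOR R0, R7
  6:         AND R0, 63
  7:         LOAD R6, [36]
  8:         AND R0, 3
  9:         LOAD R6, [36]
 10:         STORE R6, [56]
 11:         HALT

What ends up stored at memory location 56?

7

R6=7
R0=34
R7=10
R0=34|10=42
R0=42^10=32
R0=32&63=32
R6=M[36]=7
R0=32&3=0
R6=M[36]=7
STORE R6, [56] → M[56]=7
halt.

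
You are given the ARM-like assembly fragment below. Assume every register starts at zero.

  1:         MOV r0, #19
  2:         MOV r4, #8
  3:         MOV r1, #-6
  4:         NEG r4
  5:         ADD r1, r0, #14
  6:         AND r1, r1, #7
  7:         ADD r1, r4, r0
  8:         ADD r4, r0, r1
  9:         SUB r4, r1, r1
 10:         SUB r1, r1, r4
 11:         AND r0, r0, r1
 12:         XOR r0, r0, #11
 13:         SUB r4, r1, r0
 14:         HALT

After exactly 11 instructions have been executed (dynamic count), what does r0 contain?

3

r0=19
r4=8
r1=-6
r4=-(8)=-8
r1=19+14=33
r1=33&7=1
r1=(-8)+19=11
r4=19+11=30
r4=11-11=0
r1=11-0=11
r0=19&11=3
After step 11: r0 = 3.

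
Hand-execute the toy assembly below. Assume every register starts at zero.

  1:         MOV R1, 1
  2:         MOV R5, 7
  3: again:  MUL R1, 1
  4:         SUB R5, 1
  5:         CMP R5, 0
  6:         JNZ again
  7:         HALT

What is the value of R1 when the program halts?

MOV R1, 1 → R1=1
MOV R5, 7 → R5=7
MUL R1, 1 → R1=1*1=1
SUB R5, 1 → R5=7-1=6
CMP R5, 0  (cmp 6,0)
JNZ again: taken
MUL R1, 1 → R1=1*1=1
SUB R5, 1 → R5=6-1=5
CMP R5, 0  (cmp 5,0)
JNZ again: taken
MUL R1, 1 → R1=1*1=1
SUB R5, 1 → R5=5-1=4
CMP R5, 0  (cmp 4,0)
JNZ again: taken
MUL R1, 1 → R1=1*1=1
SUB R5, 1 → R5=4-1=3
CMP R5, 0  (cmp 3,0)
JNZ again: taken
MUL R1, 1 → R1=1*1=1
SUB R5, 1 → R5=3-1=2
CMP R5, 0  (cmp 2,0)
JNZ again: taken
MUL R1, 1 → R1=1*1=1
SUB R5, 1 → R5=2-1=1
CMP R5, 0  (cmp 1,0)
JNZ again: taken
MUL R1, 1 → R1=1*1=1
SUB R5, 1 → R5=1-1=0
CMP R5, 0  (cmp 0,0)
JNZ again: not taken
halt.

1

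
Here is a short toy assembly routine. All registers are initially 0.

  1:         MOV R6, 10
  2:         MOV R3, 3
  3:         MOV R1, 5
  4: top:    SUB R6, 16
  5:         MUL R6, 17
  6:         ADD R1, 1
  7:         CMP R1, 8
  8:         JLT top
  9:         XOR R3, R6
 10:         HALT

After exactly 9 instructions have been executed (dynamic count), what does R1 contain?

MOV R6, 10 → R6=10
MOV R3, 3 → R3=3
MOV R1, 5 → R1=5
SUB R6, 16 → R6=10-16=-6
MUL R6, 17 → R6=(-6)*17=-102
ADD R1, 1 → R1=5+1=6
CMP R1, 8  (cmp 6,8)
JLT top: taken
SUB R6, 16 → R6=(-102)-16=-118
After step 9: R1 = 6.

6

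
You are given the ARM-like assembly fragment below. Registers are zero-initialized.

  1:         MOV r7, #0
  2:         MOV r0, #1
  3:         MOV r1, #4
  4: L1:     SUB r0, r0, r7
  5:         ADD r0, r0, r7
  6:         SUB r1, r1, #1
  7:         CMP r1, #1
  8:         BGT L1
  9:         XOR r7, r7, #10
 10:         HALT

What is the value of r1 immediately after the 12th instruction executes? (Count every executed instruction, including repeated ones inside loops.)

2

MOV r7, #0 → r7=0
MOV r0, #1 → r0=1
MOV r1, #4 → r1=4
SUB r0, r0, r7 → r0=1-0=1
ADD r0, r0, r7 → r0=1+0=1
SUB r1, r1, #1 → r1=4-1=3
CMP r1, #1  (cmp 3,1)
BGT L1: taken
SUB r0, r0, r7 → r0=1-0=1
ADD r0, r0, r7 → r0=1+0=1
SUB r1, r1, #1 → r1=3-1=2
CMP r1, #1  (cmp 2,1)
After step 12: r1 = 2.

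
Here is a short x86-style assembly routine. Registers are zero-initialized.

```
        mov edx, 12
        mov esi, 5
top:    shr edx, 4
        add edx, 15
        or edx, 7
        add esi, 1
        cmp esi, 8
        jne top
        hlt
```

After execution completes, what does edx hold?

mov edx, 12 → edx=12
mov esi, 5 → esi=5
shr edx, 4 → edx=12>>4=0
add edx, 15 → edx=0+15=15
or edx, 7 → edx=15|7=15
add esi, 1 → esi=5+1=6
cmp esi, 8  (cmp 6,8)
jne top: taken
shr edx, 4 → edx=15>>4=0
add edx, 15 → edx=0+15=15
or edx, 7 → edx=15|7=15
add esi, 1 → esi=6+1=7
cmp esi, 8  (cmp 7,8)
jne top: taken
shr edx, 4 → edx=15>>4=0
add edx, 15 → edx=0+15=15
or edx, 7 → edx=15|7=15
add esi, 1 → esi=7+1=8
cmp esi, 8  (cmp 8,8)
jne top: not taken
halt.

15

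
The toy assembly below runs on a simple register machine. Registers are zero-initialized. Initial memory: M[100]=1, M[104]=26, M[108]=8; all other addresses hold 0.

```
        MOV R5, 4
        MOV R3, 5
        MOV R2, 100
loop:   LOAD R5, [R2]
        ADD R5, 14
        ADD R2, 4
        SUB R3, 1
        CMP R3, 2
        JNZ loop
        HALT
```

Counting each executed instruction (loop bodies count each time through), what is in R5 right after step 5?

15

after MOV R5, 4: R5=4
after MOV R3, 5: R3=5
after MOV R2, 100: R2=100
after LOAD R5, [R2]: R5=M[100]=1
after ADD R5, 14: R5=1+14=15
After step 5: R5 = 15.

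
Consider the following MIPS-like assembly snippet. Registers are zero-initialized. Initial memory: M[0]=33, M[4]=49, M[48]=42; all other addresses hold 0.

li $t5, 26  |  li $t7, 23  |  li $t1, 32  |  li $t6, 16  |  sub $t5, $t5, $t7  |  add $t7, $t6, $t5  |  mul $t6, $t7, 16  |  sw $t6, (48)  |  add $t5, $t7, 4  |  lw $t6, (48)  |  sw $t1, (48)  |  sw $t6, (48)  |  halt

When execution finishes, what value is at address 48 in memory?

$t5=26
$t7=23
$t1=32
$t6=16
$t5=26-23=3
$t7=16+3=19
$t6=19*16=304
sw $t6, (48) → M[48]=304
$t5=19+4=23
$t6=M[48]=304
sw $t1, (48) → M[48]=32
sw $t6, (48) → M[48]=304
halt.

304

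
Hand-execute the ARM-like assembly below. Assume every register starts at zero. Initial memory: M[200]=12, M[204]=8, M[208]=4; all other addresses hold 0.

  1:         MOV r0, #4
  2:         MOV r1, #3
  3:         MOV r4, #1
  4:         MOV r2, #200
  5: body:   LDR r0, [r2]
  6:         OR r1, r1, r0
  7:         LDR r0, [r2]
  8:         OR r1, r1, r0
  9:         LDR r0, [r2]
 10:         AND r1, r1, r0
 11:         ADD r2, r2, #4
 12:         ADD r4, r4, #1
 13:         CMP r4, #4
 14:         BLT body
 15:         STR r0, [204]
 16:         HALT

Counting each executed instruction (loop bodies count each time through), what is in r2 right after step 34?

212

after MOV r0, #4: r0=4
after MOV r1, #3: r1=3
after MOV r4, #1: r4=1
after MOV r2, #200: r2=200
after LDR r0, [r2]: r0=M[200]=12
after OR r1, r1, r0: r1=3|12=15
after LDR r0, [r2]: r0=M[200]=12
after OR r1, r1, r0: r1=15|12=15
after LDR r0, [r2]: r0=M[200]=12
after AND r1, r1, r0: r1=15&12=12
after ADD r2, r2, #4: r2=200+4=204
after ADD r4, r4, #1: r4=1+1=2
CMP r4, #4  (cmp 2,4)
BLT body: taken
after LDR r0, [r2]: r0=M[204]=8
after OR r1, r1, r0: r1=12|8=12
after LDR r0, [r2]: r0=M[204]=8
after OR r1, r1, r0: r1=12|8=12
after LDR r0, [r2]: r0=M[204]=8
after AND r1, r1, r0: r1=12&8=8
after ADD r2, r2, #4: r2=204+4=208
after ADD r4, r4, #1: r4=2+1=3
CMP r4, #4  (cmp 3,4)
BLT body: taken
after LDR r0, [r2]: r0=M[208]=4
after OR r1, r1, r0: r1=8|4=12
after LDR r0, [r2]: r0=M[208]=4
after OR r1, r1, r0: r1=12|4=12
after LDR r0, [r2]: r0=M[208]=4
after AND r1, r1, r0: r1=12&4=4
after ADD r2, r2, #4: r2=208+4=212
after ADD r4, r4, #1: r4=3+1=4
CMP r4, #4  (cmp 4,4)
BLT body: not taken
After step 34: r2 = 212.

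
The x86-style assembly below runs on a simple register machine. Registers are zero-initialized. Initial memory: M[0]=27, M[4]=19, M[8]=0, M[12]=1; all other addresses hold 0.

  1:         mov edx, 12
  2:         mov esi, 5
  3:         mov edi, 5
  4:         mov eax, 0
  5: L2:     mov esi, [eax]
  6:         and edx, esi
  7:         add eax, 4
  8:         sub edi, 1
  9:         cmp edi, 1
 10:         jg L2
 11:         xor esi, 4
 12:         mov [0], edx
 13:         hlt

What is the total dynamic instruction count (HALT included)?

31

after mov edx, 12: edx=12
after mov esi, 5: esi=5
after mov edi, 5: edi=5
after mov eax, 0: eax=0
after mov esi, [eax]: esi=M[0]=27
after and edx, esi: edx=12&27=8
after add eax, 4: eax=0+4=4
after sub edi, 1: edi=5-1=4
cmp edi, 1  (cmp 4,1)
jg L2: taken
after mov esi, [eax]: esi=M[4]=19
after and edx, esi: edx=8&19=0
after add eax, 4: eax=4+4=8
after sub edi, 1: edi=4-1=3
cmp edi, 1  (cmp 3,1)
jg L2: taken
after mov esi, [eax]: esi=M[8]=0
after and edx, esi: edx=0&0=0
after add eax, 4: eax=8+4=12
after sub edi, 1: edi=3-1=2
cmp edi, 1  (cmp 2,1)
jg L2: taken
after mov esi, [eax]: esi=M[12]=1
after and edx, esi: edx=0&1=0
after add eax, 4: eax=12+4=16
after sub edi, 1: edi=2-1=1
cmp edi, 1  (cmp 1,1)
jg L2: not taken
after xor esi, 4: esi=1^4=5
mov [0], edx → M[0]=0
halt.
Total executed instructions: 31.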